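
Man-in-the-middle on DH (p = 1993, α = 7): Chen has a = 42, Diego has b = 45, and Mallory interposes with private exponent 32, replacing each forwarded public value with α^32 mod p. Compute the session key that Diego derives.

1225

Diego receives Mallory's public value M = 7^32 mod 1993 instead of the honest one.
7^1 ≡ 7 (mod 1993)
7^2 = (7^1)^2 ≡ 7^2 = 49 ≡ 49 (mod 1993)
7^4 = (7^2)^2 ≡ 49^2 = 2401 ≡ 408 (mod 1993)
7^8 = (7^4)^2 ≡ 408^2 = 166464 ≡ 1045 (mod 1993)
7^16 = (7^8)^2 ≡ 1045^2 = 1092025 ≡ 1854 (mod 1993)
7^32 = (7^16)^2 ≡ 1854^2 = 3437316 ≡ 1384 (mod 1993)
So M = 1384. Diego computes K = M^45 mod 1993.
1384^1 ≡ 1384 (mod 1993)
1384^2 = (1384^1)^2 ≡ 1384^2 = 1915456 ≡ 183 (mod 1993)
1384^4 = (1384^2)^2 ≡ 183^2 = 33489 ≡ 1601 (mod 1993)
1384^8 = (1384^4)^2 ≡ 1601^2 = 2563201 ≡ 203 (mod 1993)
1384^16 = (1384^8)^2 ≡ 203^2 = 41209 ≡ 1349 (mod 1993)
1384^32 = (1384^16)^2 ≡ 1349^2 = 1819801 ≡ 192 (mod 1993)
1384^45 = 1384^32 · 1384^8 · 1384^4 · 1384^1 ≡ 192 · 203 · 1601 · 1384 ≡ 1225 (mod 1993).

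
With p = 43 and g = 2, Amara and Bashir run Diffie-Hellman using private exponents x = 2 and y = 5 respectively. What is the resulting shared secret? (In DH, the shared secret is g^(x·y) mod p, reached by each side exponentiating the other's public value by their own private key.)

35

Amara sends A = g^x mod p = 2^2 mod 43.
2^1 ≡ 2 (mod 43)
2^2 = (2^1)^2 ≡ 2^2 = 4 ≡ 4 (mod 43)
So A = 4. Bashir then computes K = A^y mod p = 4^5 mod 43.
4^1 ≡ 4 (mod 43)
4^2 = (4^1)^2 ≡ 4^2 = 16 ≡ 16 (mod 43)
4^4 = (4^2)^2 ≡ 16^2 = 256 ≡ 41 (mod 43)
4^5 = 4^4 · 4^1 ≡ 41 · 4 ≡ 35 (mod 43).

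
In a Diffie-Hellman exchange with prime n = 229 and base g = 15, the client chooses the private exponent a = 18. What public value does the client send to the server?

Public value = 15^18 (mod 229).
15^1 ≡ 15 (mod 229)
15^2 = (15^1)^2 ≡ 15^2 = 225 ≡ 225 (mod 229)
15^4 = (15^2)^2 ≡ 225^2 = 50625 ≡ 16 (mod 229)
15^8 = (15^4)^2 ≡ 16^2 = 256 ≡ 27 (mod 229)
15^16 = (15^8)^2 ≡ 27^2 = 729 ≡ 42 (mod 229)
15^18 = 15^16 · 15^2 ≡ 42 · 225 ≡ 61 (mod 229).

61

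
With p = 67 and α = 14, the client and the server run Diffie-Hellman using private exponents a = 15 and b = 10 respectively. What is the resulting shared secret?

The client sends A = α^a mod p = 14^15 mod 67.
14^1 ≡ 14 (mod 67)
14^2 = (14^1)^2 ≡ 14^2 = 196 ≡ 62 (mod 67)
14^4 = (14^2)^2 ≡ 62^2 = 3844 ≡ 25 (mod 67)
14^8 = (14^4)^2 ≡ 25^2 = 625 ≡ 22 (mod 67)
14^15 = 14^8 · 14^4 · 14^2 · 14^1 ≡ 22 · 25 · 62 · 14 ≡ 25 (mod 67).
So A = 25. The server then computes K = A^b mod p = 25^10 mod 67.
25^1 ≡ 25 (mod 67)
25^2 = (25^1)^2 ≡ 25^2 = 625 ≡ 22 (mod 67)
25^4 = (25^2)^2 ≡ 22^2 = 484 ≡ 15 (mod 67)
25^8 = (25^4)^2 ≡ 15^2 = 225 ≡ 24 (mod 67)
25^10 = 25^8 · 25^2 ≡ 24 · 22 ≡ 59 (mod 67).

59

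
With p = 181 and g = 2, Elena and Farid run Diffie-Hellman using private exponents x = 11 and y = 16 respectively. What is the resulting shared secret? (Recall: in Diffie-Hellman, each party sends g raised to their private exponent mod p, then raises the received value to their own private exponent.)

34

Farid sends B = g^y mod p = 2^16 mod 181.
2^1 ≡ 2 (mod 181)
2^2 = (2^1)^2 ≡ 2^2 = 4 ≡ 4 (mod 181)
2^4 = (2^2)^2 ≡ 4^2 = 16 ≡ 16 (mod 181)
2^8 = (2^4)^2 ≡ 16^2 = 256 ≡ 75 (mod 181)
2^16 = (2^8)^2 ≡ 75^2 = 5625 ≡ 14 (mod 181)
So B = 14. Elena then computes K = B^x mod p = 14^11 mod 181.
14^1 ≡ 14 (mod 181)
14^2 = (14^1)^2 ≡ 14^2 = 196 ≡ 15 (mod 181)
14^4 = (14^2)^2 ≡ 15^2 = 225 ≡ 44 (mod 181)
14^8 = (14^4)^2 ≡ 44^2 = 1936 ≡ 126 (mod 181)
14^11 = 14^8 · 14^2 · 14^1 ≡ 126 · 15 · 14 ≡ 34 (mod 181).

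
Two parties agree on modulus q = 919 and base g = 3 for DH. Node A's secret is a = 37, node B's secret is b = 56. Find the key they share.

268

Node A sends A = g^a mod q = 3^37 mod 919.
3^1 ≡ 3 (mod 919)
3^2 = (3^1)^2 ≡ 3^2 = 9 ≡ 9 (mod 919)
3^4 = (3^2)^2 ≡ 9^2 = 81 ≡ 81 (mod 919)
3^8 = (3^4)^2 ≡ 81^2 = 6561 ≡ 128 (mod 919)
3^16 = (3^8)^2 ≡ 128^2 = 16384 ≡ 761 (mod 919)
3^32 = (3^16)^2 ≡ 761^2 = 579121 ≡ 151 (mod 919)
3^37 = 3^32 · 3^4 · 3^1 ≡ 151 · 81 · 3 ≡ 852 (mod 919).
So A = 852. Node B then computes K = A^b mod q = 852^56 mod 919.
852^1 ≡ 852 (mod 919)
852^2 = (852^1)^2 ≡ 852^2 = 725904 ≡ 813 (mod 919)
852^4 = (852^2)^2 ≡ 813^2 = 660969 ≡ 208 (mod 919)
852^8 = (852^4)^2 ≡ 208^2 = 43264 ≡ 71 (mod 919)
852^16 = (852^8)^2 ≡ 71^2 = 5041 ≡ 446 (mod 919)
852^32 = (852^16)^2 ≡ 446^2 = 198916 ≡ 412 (mod 919)
852^56 = 852^32 · 852^16 · 852^8 ≡ 412 · 446 · 71 ≡ 268 (mod 919).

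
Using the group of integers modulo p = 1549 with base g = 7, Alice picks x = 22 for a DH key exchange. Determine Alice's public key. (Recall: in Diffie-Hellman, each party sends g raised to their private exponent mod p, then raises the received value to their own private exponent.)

205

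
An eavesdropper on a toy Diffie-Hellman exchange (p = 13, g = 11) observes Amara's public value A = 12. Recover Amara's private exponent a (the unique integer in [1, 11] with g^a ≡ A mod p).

6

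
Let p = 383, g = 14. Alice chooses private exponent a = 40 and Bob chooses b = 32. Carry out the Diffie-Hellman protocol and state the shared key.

136

Alice sends A = g^a mod p = 14^40 mod 383.
14^1 ≡ 14 (mod 383)
14^2 = (14^1)^2 ≡ 14^2 = 196 ≡ 196 (mod 383)
14^4 = (14^2)^2 ≡ 196^2 = 38416 ≡ 116 (mod 383)
14^8 = (14^4)^2 ≡ 116^2 = 13456 ≡ 51 (mod 383)
14^16 = (14^8)^2 ≡ 51^2 = 2601 ≡ 303 (mod 383)
14^32 = (14^16)^2 ≡ 303^2 = 91809 ≡ 272 (mod 383)
14^40 = 14^32 · 14^8 ≡ 272 · 51 ≡ 84 (mod 383).
So A = 84. Bob then computes K = A^b mod p = 84^32 mod 383.
84^1 ≡ 84 (mod 383)
84^2 = (84^1)^2 ≡ 84^2 = 7056 ≡ 162 (mod 383)
84^4 = (84^2)^2 ≡ 162^2 = 26244 ≡ 200 (mod 383)
84^8 = (84^4)^2 ≡ 200^2 = 40000 ≡ 168 (mod 383)
84^16 = (84^8)^2 ≡ 168^2 = 28224 ≡ 265 (mod 383)
84^32 = (84^16)^2 ≡ 265^2 = 70225 ≡ 136 (mod 383)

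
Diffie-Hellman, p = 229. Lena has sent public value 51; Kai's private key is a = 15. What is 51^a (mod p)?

43

Shared key K = 51^15 mod 229.
51^1 ≡ 51 (mod 229)
51^2 = (51^1)^2 ≡ 51^2 = 2601 ≡ 82 (mod 229)
51^4 = (51^2)^2 ≡ 82^2 = 6724 ≡ 83 (mod 229)
51^8 = (51^4)^2 ≡ 83^2 = 6889 ≡ 19 (mod 229)
51^15 = 51^8 · 51^4 · 51^2 · 51^1 ≡ 19 · 83 · 82 · 51 ≡ 43 (mod 229).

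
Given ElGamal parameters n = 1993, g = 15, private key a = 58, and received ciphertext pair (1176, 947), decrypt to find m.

Shared mask s = c₁^a mod n = 1176^58 mod 1993.
1176^1 ≡ 1176 (mod 1993)
1176^2 = (1176^1)^2 ≡ 1176^2 = 1382976 ≡ 1827 (mod 1993)
1176^4 = (1176^2)^2 ≡ 1827^2 = 3337929 ≡ 1647 (mod 1993)
1176^8 = (1176^4)^2 ≡ 1647^2 = 2712609 ≡ 136 (mod 1993)
1176^16 = (1176^8)^2 ≡ 136^2 = 18496 ≡ 559 (mod 1993)
1176^32 = (1176^16)^2 ≡ 559^2 = 312481 ≡ 1573 (mod 1993)
1176^58 = 1176^32 · 1176^16 · 1176^8 · 1176^2 ≡ 1573 · 559 · 136 · 1827 ≡ 1808 (mod 1993).
So s = 1808; s⁻¹ ≡ 237 (mod 1993).
m = c₂ · s⁻¹ mod 1993 = 947 · 237 mod 1993 = 1223.

1223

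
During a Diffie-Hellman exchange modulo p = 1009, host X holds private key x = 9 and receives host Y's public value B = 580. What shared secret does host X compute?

729

Shared key K = 580^9 mod 1009.
580^1 ≡ 580 (mod 1009)
580^2 = (580^1)^2 ≡ 580^2 = 336400 ≡ 403 (mod 1009)
580^4 = (580^2)^2 ≡ 403^2 = 162409 ≡ 969 (mod 1009)
580^8 = (580^4)^2 ≡ 969^2 = 938961 ≡ 591 (mod 1009)
580^9 = 580^8 · 580^1 ≡ 591 · 580 ≡ 729 (mod 1009).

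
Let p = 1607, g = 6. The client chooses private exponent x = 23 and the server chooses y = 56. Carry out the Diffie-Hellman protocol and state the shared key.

The client sends A = g^x mod p = 6^23 mod 1607.
6^1 ≡ 6 (mod 1607)
6^2 = (6^1)^2 ≡ 6^2 = 36 ≡ 36 (mod 1607)
6^4 = (6^2)^2 ≡ 36^2 = 1296 ≡ 1296 (mod 1607)
6^8 = (6^4)^2 ≡ 1296^2 = 1679616 ≡ 301 (mod 1607)
6^16 = (6^8)^2 ≡ 301^2 = 90601 ≡ 609 (mod 1607)
6^23 = 6^16 · 6^4 · 6^2 · 6^1 ≡ 609 · 1296 · 36 · 6 ≡ 822 (mod 1607).
So A = 822. The server then computes K = A^y mod p = 822^56 mod 1607.
822^1 ≡ 822 (mod 1607)
822^2 = (822^1)^2 ≡ 822^2 = 675684 ≡ 744 (mod 1607)
822^4 = (822^2)^2 ≡ 744^2 = 553536 ≡ 728 (mod 1607)
822^8 = (822^4)^2 ≡ 728^2 = 529984 ≡ 1281 (mod 1607)
822^16 = (822^8)^2 ≡ 1281^2 = 1640961 ≡ 214 (mod 1607)
822^32 = (822^16)^2 ≡ 214^2 = 45796 ≡ 800 (mod 1607)
822^56 = 822^32 · 822^16 · 822^8 ≡ 800 · 214 · 1281 ≡ 1517 (mod 1607).

1517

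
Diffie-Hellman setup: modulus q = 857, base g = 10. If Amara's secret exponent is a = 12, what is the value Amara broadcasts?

Public value = 10^12 (mod 857).
10^1 ≡ 10 (mod 857)
10^2 = (10^1)^2 ≡ 10^2 = 100 ≡ 100 (mod 857)
10^4 = (10^2)^2 ≡ 100^2 = 10000 ≡ 573 (mod 857)
10^8 = (10^4)^2 ≡ 573^2 = 328329 ≡ 98 (mod 857)
10^12 = 10^8 · 10^4 ≡ 98 · 573 ≡ 449 (mod 857).

449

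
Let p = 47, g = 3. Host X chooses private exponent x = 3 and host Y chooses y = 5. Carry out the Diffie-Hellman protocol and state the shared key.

Host X sends A = g^x mod p = 3^3 mod 47.
3^1 ≡ 3 (mod 47)
3^2 = (3^1)^2 ≡ 3^2 = 9 ≡ 9 (mod 47)
3^3 = 3^2 · 3^1 ≡ 9 · 3 ≡ 27 (mod 47).
So A = 27. Host Y then computes K = A^y mod p = 27^5 mod 47.
27^1 ≡ 27 (mod 47)
27^2 = (27^1)^2 ≡ 27^2 = 729 ≡ 24 (mod 47)
27^4 = (27^2)^2 ≡ 24^2 = 576 ≡ 12 (mod 47)
27^5 = 27^4 · 27^1 ≡ 12 · 27 ≡ 42 (mod 47).

42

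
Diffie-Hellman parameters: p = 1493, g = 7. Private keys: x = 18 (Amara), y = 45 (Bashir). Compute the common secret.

205

Amara sends A = g^x mod p = 7^18 mod 1493.
7^1 ≡ 7 (mod 1493)
7^2 = (7^1)^2 ≡ 7^2 = 49 ≡ 49 (mod 1493)
7^4 = (7^2)^2 ≡ 49^2 = 2401 ≡ 908 (mod 1493)
7^8 = (7^4)^2 ≡ 908^2 = 824464 ≡ 328 (mod 1493)
7^16 = (7^8)^2 ≡ 328^2 = 107584 ≡ 88 (mod 1493)
7^18 = 7^16 · 7^2 ≡ 88 · 49 ≡ 1326 (mod 1493).
So A = 1326. Bashir then computes K = A^y mod p = 1326^45 mod 1493.
1326^1 ≡ 1326 (mod 1493)
1326^2 = (1326^1)^2 ≡ 1326^2 = 1758276 ≡ 1015 (mod 1493)
1326^4 = (1326^2)^2 ≡ 1015^2 = 1030225 ≡ 55 (mod 1493)
1326^8 = (1326^4)^2 ≡ 55^2 = 3025 ≡ 39 (mod 1493)
1326^16 = (1326^8)^2 ≡ 39^2 = 1521 ≡ 28 (mod 1493)
1326^32 = (1326^16)^2 ≡ 28^2 = 784 ≡ 784 (mod 1493)
1326^45 = 1326^32 · 1326^8 · 1326^4 · 1326^1 ≡ 784 · 39 · 55 · 1326 ≡ 205 (mod 1493).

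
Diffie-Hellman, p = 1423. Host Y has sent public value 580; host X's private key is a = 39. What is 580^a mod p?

187

Shared key K = 580^39 mod 1423.
580^1 ≡ 580 (mod 1423)
580^2 = (580^1)^2 ≡ 580^2 = 336400 ≡ 572 (mod 1423)
580^4 = (580^2)^2 ≡ 572^2 = 327184 ≡ 1317 (mod 1423)
580^8 = (580^4)^2 ≡ 1317^2 = 1734489 ≡ 1275 (mod 1423)
580^16 = (580^8)^2 ≡ 1275^2 = 1625625 ≡ 559 (mod 1423)
580^32 = (580^16)^2 ≡ 559^2 = 312481 ≡ 844 (mod 1423)
580^39 = 580^32 · 580^4 · 580^2 · 580^1 ≡ 844 · 1317 · 572 · 580 ≡ 187 (mod 1423).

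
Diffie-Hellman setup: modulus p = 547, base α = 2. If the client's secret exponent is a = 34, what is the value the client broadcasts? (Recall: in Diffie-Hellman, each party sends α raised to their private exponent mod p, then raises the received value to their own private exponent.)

Public value = 2^{34} \pmod{547}.
2^1 ≡ 2 (mod 547)
2^2 = (2^1)^2 ≡ 2^2 = 4 ≡ 4 (mod 547)
2^4 = (2^2)^2 ≡ 4^2 = 16 ≡ 16 (mod 547)
2^8 = (2^4)^2 ≡ 16^2 = 256 ≡ 256 (mod 547)
2^16 = (2^8)^2 ≡ 256^2 = 65536 ≡ 443 (mod 547)
2^32 = (2^16)^2 ≡ 443^2 = 196249 ≡ 423 (mod 547)
2^34 = 2^32 · 2^2 ≡ 423 · 4 ≡ 51 (mod 547).

51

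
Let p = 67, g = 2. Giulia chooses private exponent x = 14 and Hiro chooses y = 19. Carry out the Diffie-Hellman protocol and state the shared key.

4

Giulia sends A = g^x mod p = 2^14 mod 67.
2^1 ≡ 2 (mod 67)
2^2 = (2^1)^2 ≡ 2^2 = 4 ≡ 4 (mod 67)
2^4 = (2^2)^2 ≡ 4^2 = 16 ≡ 16 (mod 67)
2^8 = (2^4)^2 ≡ 16^2 = 256 ≡ 55 (mod 67)
2^14 = 2^8 · 2^4 · 2^2 ≡ 55 · 16 · 4 ≡ 36 (mod 67).
So A = 36. Hiro then computes K = A^y mod p = 36^19 mod 67.
36^1 ≡ 36 (mod 67)
36^2 = (36^1)^2 ≡ 36^2 = 1296 ≡ 23 (mod 67)
36^4 = (36^2)^2 ≡ 23^2 = 529 ≡ 60 (mod 67)
36^8 = (36^4)^2 ≡ 60^2 = 3600 ≡ 49 (mod 67)
36^16 = (36^8)^2 ≡ 49^2 = 2401 ≡ 56 (mod 67)
36^19 = 36^16 · 36^2 · 36^1 ≡ 56 · 23 · 36 ≡ 4 (mod 67).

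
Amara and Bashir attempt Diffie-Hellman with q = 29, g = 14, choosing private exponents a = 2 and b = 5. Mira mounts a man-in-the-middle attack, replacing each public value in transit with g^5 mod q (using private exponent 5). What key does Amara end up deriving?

Amara receives Mira's public value M = 14^5 mod 29 instead of the honest one.
14^1 ≡ 14 (mod 29)
14^2 = (14^1)^2 ≡ 14^2 = 196 ≡ 22 (mod 29)
14^4 = (14^2)^2 ≡ 22^2 = 484 ≡ 20 (mod 29)
14^5 = 14^4 · 14^1 ≡ 20 · 14 ≡ 19 (mod 29).
So M = 19. Amara computes K = M^2 mod 29.
19^1 ≡ 19 (mod 29)
19^2 = (19^1)^2 ≡ 19^2 = 361 ≡ 13 (mod 29)

13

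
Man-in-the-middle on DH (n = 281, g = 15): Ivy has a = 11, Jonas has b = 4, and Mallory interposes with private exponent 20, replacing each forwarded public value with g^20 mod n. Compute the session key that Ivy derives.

172

Ivy receives Mallory's public value M = 15^20 mod 281 instead of the honest one.
15^1 ≡ 15 (mod 281)
15^2 = (15^1)^2 ≡ 15^2 = 225 ≡ 225 (mod 281)
15^4 = (15^2)^2 ≡ 225^2 = 50625 ≡ 45 (mod 281)
15^8 = (15^4)^2 ≡ 45^2 = 2025 ≡ 58 (mod 281)
15^16 = (15^8)^2 ≡ 58^2 = 3364 ≡ 273 (mod 281)
15^20 = 15^16 · 15^4 ≡ 273 · 45 ≡ 202 (mod 281).
So M = 202. Ivy computes K = M^11 mod 281.
202^1 ≡ 202 (mod 281)
202^2 = (202^1)^2 ≡ 202^2 = 40804 ≡ 59 (mod 281)
202^4 = (202^2)^2 ≡ 59^2 = 3481 ≡ 109 (mod 281)
202^8 = (202^4)^2 ≡ 109^2 = 11881 ≡ 79 (mod 281)
202^11 = 202^8 · 202^2 · 202^1 ≡ 79 · 59 · 202 ≡ 172 (mod 281).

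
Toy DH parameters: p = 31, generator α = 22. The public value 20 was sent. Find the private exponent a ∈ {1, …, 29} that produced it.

4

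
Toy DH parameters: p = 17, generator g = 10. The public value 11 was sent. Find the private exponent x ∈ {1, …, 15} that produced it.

Try successive powers of 10 modulo 17:
10^1 ≡ 10
10^2 ≡ 15
10^3 ≡ 14
10^4 ≡ 4
10^5 ≡ 6
10^6 ≡ 9
10^7 ≡ 5
10^8 ≡ 16
10^9 ≡ 7
10^10 ≡ 2
10^11 ≡ 3
10^12 ≡ 13
10^13 ≡ 11
Found: x = 13.

13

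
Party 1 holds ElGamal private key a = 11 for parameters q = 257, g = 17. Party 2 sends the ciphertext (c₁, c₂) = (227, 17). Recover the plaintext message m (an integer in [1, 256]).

Shared mask s = c₁^a mod q = 227^11 mod 257.
227^1 ≡ 227 (mod 257)
227^2 = (227^1)^2 ≡ 227^2 = 51529 ≡ 129 (mod 257)
227^4 = (227^2)^2 ≡ 129^2 = 16641 ≡ 193 (mod 257)
227^8 = (227^4)^2 ≡ 193^2 = 37249 ≡ 241 (mod 257)
227^11 = 227^8 · 227^2 · 227^1 ≡ 241 · 129 · 227 ≡ 240 (mod 257).
So s = 240; s⁻¹ ≡ 136 (mod 257).
m = c₂ · s⁻¹ mod 257 = 17 · 136 mod 257 = 256.

256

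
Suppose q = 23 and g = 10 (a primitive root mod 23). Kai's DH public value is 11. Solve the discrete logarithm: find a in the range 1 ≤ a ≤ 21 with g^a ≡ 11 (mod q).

Try successive powers of 10 modulo 23:
10^1 ≡ 10
10^2 ≡ 8
10^3 ≡ 11
Found: a = 3.

3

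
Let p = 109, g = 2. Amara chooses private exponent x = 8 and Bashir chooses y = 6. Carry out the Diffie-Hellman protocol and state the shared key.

63

Amara sends A = g^x mod p = 2^8 mod 109.
2^1 ≡ 2 (mod 109)
2^2 = (2^1)^2 ≡ 2^2 = 4 ≡ 4 (mod 109)
2^4 = (2^2)^2 ≡ 4^2 = 16 ≡ 16 (mod 109)
2^8 = (2^4)^2 ≡ 16^2 = 256 ≡ 38 (mod 109)
So A = 38. Bashir then computes K = A^y mod p = 38^6 mod 109.
38^1 ≡ 38 (mod 109)
38^2 = (38^1)^2 ≡ 38^2 = 1444 ≡ 27 (mod 109)
38^4 = (38^2)^2 ≡ 27^2 = 729 ≡ 75 (mod 109)
38^6 = 38^4 · 38^2 ≡ 75 · 27 ≡ 63 (mod 109).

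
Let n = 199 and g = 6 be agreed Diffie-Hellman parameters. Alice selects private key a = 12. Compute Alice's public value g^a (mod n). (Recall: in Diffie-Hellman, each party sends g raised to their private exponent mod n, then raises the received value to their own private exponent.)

140

Public value = 6^12 (mod 199).
6^1 ≡ 6 (mod 199)
6^2 = (6^1)^2 ≡ 6^2 = 36 ≡ 36 (mod 199)
6^4 = (6^2)^2 ≡ 36^2 = 1296 ≡ 102 (mod 199)
6^8 = (6^4)^2 ≡ 102^2 = 10404 ≡ 56 (mod 199)
6^12 = 6^8 · 6^4 ≡ 56 · 102 ≡ 140 (mod 199).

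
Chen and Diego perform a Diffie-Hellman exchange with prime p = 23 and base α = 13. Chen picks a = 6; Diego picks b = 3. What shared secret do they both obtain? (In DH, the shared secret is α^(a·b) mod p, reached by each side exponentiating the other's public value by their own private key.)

9

Diego sends B = α^b mod p = 13^3 mod 23.
13^1 ≡ 13 (mod 23)
13^2 = (13^1)^2 ≡ 13^2 = 169 ≡ 8 (mod 23)
13^3 = 13^2 · 13^1 ≡ 8 · 13 ≡ 12 (mod 23).
So B = 12. Chen then computes K = B^a mod p = 12^6 mod 23.
12^1 ≡ 12 (mod 23)
12^2 = (12^1)^2 ≡ 12^2 = 144 ≡ 6 (mod 23)
12^4 = (12^2)^2 ≡ 6^2 = 36 ≡ 13 (mod 23)
12^6 = 12^4 · 12^2 ≡ 13 · 6 ≡ 9 (mod 23).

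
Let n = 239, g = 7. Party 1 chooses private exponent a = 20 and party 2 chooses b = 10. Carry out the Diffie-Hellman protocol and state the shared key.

153

Party 1 sends A = g^a mod n = 7^20 mod 239.
7^1 ≡ 7 (mod 239)
7^2 = (7^1)^2 ≡ 7^2 = 49 ≡ 49 (mod 239)
7^4 = (7^2)^2 ≡ 49^2 = 2401 ≡ 11 (mod 239)
7^8 = (7^4)^2 ≡ 11^2 = 121 ≡ 121 (mod 239)
7^16 = (7^8)^2 ≡ 121^2 = 14641 ≡ 62 (mod 239)
7^20 = 7^16 · 7^4 ≡ 62 · 11 ≡ 204 (mod 239).
So A = 204. Party 2 then computes K = A^b mod n = 204^10 mod 239.
204^1 ≡ 204 (mod 239)
204^2 = (204^1)^2 ≡ 204^2 = 41616 ≡ 30 (mod 239)
204^4 = (204^2)^2 ≡ 30^2 = 900 ≡ 183 (mod 239)
204^8 = (204^4)^2 ≡ 183^2 = 33489 ≡ 29 (mod 239)
204^10 = 204^8 · 204^2 ≡ 29 · 30 ≡ 153 (mod 239).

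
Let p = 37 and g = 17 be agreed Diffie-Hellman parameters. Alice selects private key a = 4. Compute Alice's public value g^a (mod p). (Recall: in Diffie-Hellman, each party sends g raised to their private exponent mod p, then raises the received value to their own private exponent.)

12

Public value = 17^4 (mod 37).
17^1 ≡ 17 (mod 37)
17^2 = (17^1)^2 ≡ 17^2 = 289 ≡ 30 (mod 37)
17^4 = (17^2)^2 ≡ 30^2 = 900 ≡ 12 (mod 37)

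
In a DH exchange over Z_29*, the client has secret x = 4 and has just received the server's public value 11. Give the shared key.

25

Shared key K = 11^4 mod 29.
11^1 ≡ 11 (mod 29)
11^2 = (11^1)^2 ≡ 11^2 = 121 ≡ 5 (mod 29)
11^4 = (11^2)^2 ≡ 5^2 = 25 ≡ 25 (mod 29)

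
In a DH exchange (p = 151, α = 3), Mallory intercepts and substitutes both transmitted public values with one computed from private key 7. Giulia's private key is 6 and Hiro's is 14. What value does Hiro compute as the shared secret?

84

Hiro receives Mallory's public value M = 3^7 mod 151 instead of the honest one.
3^1 ≡ 3 (mod 151)
3^2 = (3^1)^2 ≡ 3^2 = 9 ≡ 9 (mod 151)
3^4 = (3^2)^2 ≡ 9^2 = 81 ≡ 81 (mod 151)
3^7 = 3^4 · 3^2 · 3^1 ≡ 81 · 9 · 3 ≡ 73 (mod 151).
So M = 73. Hiro computes K = M^14 mod 151.
73^1 ≡ 73 (mod 151)
73^2 = (73^1)^2 ≡ 73^2 = 5329 ≡ 44 (mod 151)
73^4 = (73^2)^2 ≡ 44^2 = 1936 ≡ 124 (mod 151)
73^8 = (73^4)^2 ≡ 124^2 = 15376 ≡ 125 (mod 151)
73^14 = 73^8 · 73^4 · 73^2 ≡ 125 · 124 · 44 ≡ 84 (mod 151).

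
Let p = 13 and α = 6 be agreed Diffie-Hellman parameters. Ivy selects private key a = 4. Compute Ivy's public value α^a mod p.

Public value = 6^4 mod 13.
6^1 ≡ 6 (mod 13)
6^2 = (6^1)^2 ≡ 6^2 = 36 ≡ 10 (mod 13)
6^4 = (6^2)^2 ≡ 10^2 = 100 ≡ 9 (mod 13)

9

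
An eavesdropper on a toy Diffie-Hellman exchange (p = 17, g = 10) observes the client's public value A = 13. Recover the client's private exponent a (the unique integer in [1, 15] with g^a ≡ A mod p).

Try successive powers of 10 modulo 17:
10^1 ≡ 10
10^2 ≡ 15
10^3 ≡ 14
10^4 ≡ 4
10^5 ≡ 6
10^6 ≡ 9
10^7 ≡ 5
10^8 ≡ 16
10^9 ≡ 7
10^10 ≡ 2
10^11 ≡ 3
10^12 ≡ 13
Found: a = 12.

12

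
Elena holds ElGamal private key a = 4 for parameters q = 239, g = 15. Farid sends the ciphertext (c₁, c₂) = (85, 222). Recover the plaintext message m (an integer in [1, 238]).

178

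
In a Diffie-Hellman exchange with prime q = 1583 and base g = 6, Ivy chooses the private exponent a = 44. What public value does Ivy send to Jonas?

543

Public value = 6^44 mod 1583.
6^1 ≡ 6 (mod 1583)
6^2 = (6^1)^2 ≡ 6^2 = 36 ≡ 36 (mod 1583)
6^4 = (6^2)^2 ≡ 36^2 = 1296 ≡ 1296 (mod 1583)
6^8 = (6^4)^2 ≡ 1296^2 = 1679616 ≡ 53 (mod 1583)
6^16 = (6^8)^2 ≡ 53^2 = 2809 ≡ 1226 (mod 1583)
6^32 = (6^16)^2 ≡ 1226^2 = 1503076 ≡ 809 (mod 1583)
6^44 = 6^32 · 6^8 · 6^4 ≡ 809 · 53 · 1296 ≡ 543 (mod 1583).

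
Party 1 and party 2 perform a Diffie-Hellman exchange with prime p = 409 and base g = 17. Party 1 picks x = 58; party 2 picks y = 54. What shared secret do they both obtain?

Party 2 sends B = g^y mod p = 17^54 mod 409.
17^1 ≡ 17 (mod 409)
17^2 = (17^1)^2 ≡ 17^2 = 289 ≡ 289 (mod 409)
17^4 = (17^2)^2 ≡ 289^2 = 83521 ≡ 85 (mod 409)
17^8 = (17^4)^2 ≡ 85^2 = 7225 ≡ 272 (mod 409)
17^16 = (17^8)^2 ≡ 272^2 = 73984 ≡ 364 (mod 409)
17^32 = (17^16)^2 ≡ 364^2 = 132496 ≡ 389 (mod 409)
17^54 = 17^32 · 17^16 · 17^4 · 17^2 ≡ 389 · 364 · 85 · 289 ≡ 5 (mod 409).
So B = 5. Party 1 then computes K = B^x mod p = 5^58 mod 409.
5^1 ≡ 5 (mod 409)
5^2 = (5^1)^2 ≡ 5^2 = 25 ≡ 25 (mod 409)
5^4 = (5^2)^2 ≡ 25^2 = 625 ≡ 216 (mod 409)
5^8 = (5^4)^2 ≡ 216^2 = 46656 ≡ 30 (mod 409)
5^16 = (5^8)^2 ≡ 30^2 = 900 ≡ 82 (mod 409)
5^32 = (5^16)^2 ≡ 82^2 = 6724 ≡ 180 (mod 409)
5^58 = 5^32 · 5^16 · 5^8 · 5^2 ≡ 180 · 82 · 30 · 25 ≡ 6 (mod 409).

6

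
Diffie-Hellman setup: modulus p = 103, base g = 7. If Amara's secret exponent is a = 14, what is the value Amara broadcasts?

68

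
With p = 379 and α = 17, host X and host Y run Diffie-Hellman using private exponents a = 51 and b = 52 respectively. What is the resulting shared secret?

Host X sends A = α^a mod p = 17^51 mod 379.
17^1 ≡ 17 (mod 379)
17^2 = (17^1)^2 ≡ 17^2 = 289 ≡ 289 (mod 379)
17^4 = (17^2)^2 ≡ 289^2 = 83521 ≡ 141 (mod 379)
17^8 = (17^4)^2 ≡ 141^2 = 19881 ≡ 173 (mod 379)
17^16 = (17^8)^2 ≡ 173^2 = 29929 ≡ 367 (mod 379)
17^32 = (17^16)^2 ≡ 367^2 = 134689 ≡ 144 (mod 379)
17^51 = 17^32 · 17^16 · 17^2 · 17^1 ≡ 144 · 367 · 289 · 17 ≡ 315 (mod 379).
So A = 315. Host Y then computes K = A^b mod p = 315^52 mod 379.
315^1 ≡ 315 (mod 379)
315^2 = (315^1)^2 ≡ 315^2 = 99225 ≡ 306 (mod 379)
315^4 = (315^2)^2 ≡ 306^2 = 93636 ≡ 23 (mod 379)
315^8 = (315^4)^2 ≡ 23^2 = 529 ≡ 150 (mod 379)
315^16 = (315^8)^2 ≡ 150^2 = 22500 ≡ 139 (mod 379)
315^32 = (315^16)^2 ≡ 139^2 = 19321 ≡ 371 (mod 379)
315^52 = 315^32 · 315^16 · 315^4 ≡ 371 · 139 · 23 ≡ 196 (mod 379).

196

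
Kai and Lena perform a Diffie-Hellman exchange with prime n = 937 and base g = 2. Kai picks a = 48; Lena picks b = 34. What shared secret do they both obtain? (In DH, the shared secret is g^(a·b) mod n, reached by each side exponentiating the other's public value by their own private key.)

571

Lena sends B = g^b mod n = 2^34 mod 937.
2^1 ≡ 2 (mod 937)
2^2 = (2^1)^2 ≡ 2^2 = 4 ≡ 4 (mod 937)
2^4 = (2^2)^2 ≡ 4^2 = 16 ≡ 16 (mod 937)
2^8 = (2^4)^2 ≡ 16^2 = 256 ≡ 256 (mod 937)
2^16 = (2^8)^2 ≡ 256^2 = 65536 ≡ 883 (mod 937)
2^32 = (2^16)^2 ≡ 883^2 = 779689 ≡ 105 (mod 937)
2^34 = 2^32 · 2^2 ≡ 105 · 4 ≡ 420 (mod 937).
So B = 420. Kai then computes K = B^a mod n = 420^48 mod 937.
420^1 ≡ 420 (mod 937)
420^2 = (420^1)^2 ≡ 420^2 = 176400 ≡ 244 (mod 937)
420^4 = (420^2)^2 ≡ 244^2 = 59536 ≡ 505 (mod 937)
420^8 = (420^4)^2 ≡ 505^2 = 255025 ≡ 161 (mod 937)
420^16 = (420^8)^2 ≡ 161^2 = 25921 ≡ 622 (mod 937)
420^32 = (420^16)^2 ≡ 622^2 = 386884 ≡ 840 (mod 937)
420^48 = 420^32 · 420^16 ≡ 840 · 622 ≡ 571 (mod 937).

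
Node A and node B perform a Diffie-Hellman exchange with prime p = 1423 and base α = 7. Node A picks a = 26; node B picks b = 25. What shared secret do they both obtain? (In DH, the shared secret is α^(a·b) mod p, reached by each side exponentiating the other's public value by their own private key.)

259

Node B sends B = α^b mod p = 7^25 mod 1423.
7^1 ≡ 7 (mod 1423)
7^2 = (7^1)^2 ≡ 7^2 = 49 ≡ 49 (mod 1423)
7^4 = (7^2)^2 ≡ 49^2 = 2401 ≡ 978 (mod 1423)
7^8 = (7^4)^2 ≡ 978^2 = 956484 ≡ 228 (mod 1423)
7^16 = (7^8)^2 ≡ 228^2 = 51984 ≡ 756 (mod 1423)
7^25 = 7^16 · 7^8 · 7^1 ≡ 756 · 228 · 7 ≡ 1295 (mod 1423).
So B = 1295. Node A then computes K = B^a mod p = 1295^26 mod 1423.
1295^1 ≡ 1295 (mod 1423)
1295^2 = (1295^1)^2 ≡ 1295^2 = 1677025 ≡ 731 (mod 1423)
1295^4 = (1295^2)^2 ≡ 731^2 = 534361 ≡ 736 (mod 1423)
1295^8 = (1295^4)^2 ≡ 736^2 = 541696 ≡ 956 (mod 1423)
1295^16 = (1295^8)^2 ≡ 956^2 = 913936 ≡ 370 (mod 1423)
1295^26 = 1295^16 · 1295^8 · 1295^2 ≡ 370 · 956 · 731 ≡ 259 (mod 1423).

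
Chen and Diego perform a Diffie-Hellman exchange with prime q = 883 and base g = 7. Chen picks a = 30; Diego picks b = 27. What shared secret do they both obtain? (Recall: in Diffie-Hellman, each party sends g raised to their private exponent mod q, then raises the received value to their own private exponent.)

Diego sends B = g^b mod q = 7^27 mod 883.
7^1 ≡ 7 (mod 883)
7^2 = (7^1)^2 ≡ 7^2 = 49 ≡ 49 (mod 883)
7^4 = (7^2)^2 ≡ 49^2 = 2401 ≡ 635 (mod 883)
7^8 = (7^4)^2 ≡ 635^2 = 403225 ≡ 577 (mod 883)
7^16 = (7^8)^2 ≡ 577^2 = 332929 ≡ 38 (mod 883)
7^27 = 7^16 · 7^8 · 7^2 · 7^1 ≡ 38 · 577 · 49 · 7 ≡ 107 (mod 883).
So B = 107. Chen then computes K = B^a mod q = 107^30 mod 883.
107^1 ≡ 107 (mod 883)
107^2 = (107^1)^2 ≡ 107^2 = 11449 ≡ 853 (mod 883)
107^4 = (107^2)^2 ≡ 853^2 = 727609 ≡ 17 (mod 883)
107^8 = (107^4)^2 ≡ 17^2 = 289 ≡ 289 (mod 883)
107^16 = (107^8)^2 ≡ 289^2 = 83521 ≡ 519 (mod 883)
107^30 = 107^16 · 107^8 · 107^4 · 107^2 ≡ 519 · 289 · 17 · 853 ≡ 646 (mod 883).

646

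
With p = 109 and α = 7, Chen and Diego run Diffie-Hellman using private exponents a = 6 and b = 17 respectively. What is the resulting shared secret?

Diego sends B = α^b mod p = 7^17 mod 109.
7^1 ≡ 7 (mod 109)
7^2 = (7^1)^2 ≡ 7^2 = 49 ≡ 49 (mod 109)
7^4 = (7^2)^2 ≡ 49^2 = 2401 ≡ 3 (mod 109)
7^8 = (7^4)^2 ≡ 3^2 = 9 ≡ 9 (mod 109)
7^16 = (7^8)^2 ≡ 9^2 = 81 ≡ 81 (mod 109)
7^17 = 7^16 · 7^1 ≡ 81 · 7 ≡ 22 (mod 109).
So B = 22. Chen then computes K = B^a mod p = 22^6 mod 109.
22^1 ≡ 22 (mod 109)
22^2 = (22^1)^2 ≡ 22^2 = 484 ≡ 48 (mod 109)
22^4 = (22^2)^2 ≡ 48^2 = 2304 ≡ 15 (mod 109)
22^6 = 22^4 · 22^2 ≡ 15 · 48 ≡ 66 (mod 109).

66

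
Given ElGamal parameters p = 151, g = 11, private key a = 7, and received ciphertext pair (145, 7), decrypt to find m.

Shared mask s = c₁^a mod p = 145^7 mod 151.
145^1 ≡ 145 (mod 151)
145^2 = (145^1)^2 ≡ 145^2 = 21025 ≡ 36 (mod 151)
145^4 = (145^2)^2 ≡ 36^2 = 1296 ≡ 88 (mod 151)
145^7 = 145^4 · 145^2 · 145^1 ≡ 88 · 36 · 145 ≡ 18 (mod 151).
So s = 18; s⁻¹ ≡ 42 (mod 151).
m = c₂ · s⁻¹ mod 151 = 7 · 42 mod 151 = 143.

143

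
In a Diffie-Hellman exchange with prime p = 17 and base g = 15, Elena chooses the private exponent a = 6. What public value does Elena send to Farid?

13

Public value = 15^6 mod 17.
15^1 ≡ 15 (mod 17)
15^2 = (15^1)^2 ≡ 15^2 = 225 ≡ 4 (mod 17)
15^4 = (15^2)^2 ≡ 4^2 = 16 ≡ 16 (mod 17)
15^6 = 15^4 · 15^2 ≡ 16 · 4 ≡ 13 (mod 17).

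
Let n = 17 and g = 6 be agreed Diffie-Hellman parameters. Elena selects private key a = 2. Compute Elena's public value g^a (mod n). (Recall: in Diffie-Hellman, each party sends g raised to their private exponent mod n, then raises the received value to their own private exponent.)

Public value = 6^2 (mod 17).
6^1 ≡ 6 (mod 17)
6^2 = (6^1)^2 ≡ 6^2 = 36 ≡ 2 (mod 17)

2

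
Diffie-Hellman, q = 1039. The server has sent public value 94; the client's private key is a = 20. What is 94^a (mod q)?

Shared key K = 94^20 mod 1039.
94^1 ≡ 94 (mod 1039)
94^2 = (94^1)^2 ≡ 94^2 = 8836 ≡ 524 (mod 1039)
94^4 = (94^2)^2 ≡ 524^2 = 274576 ≡ 280 (mod 1039)
94^8 = (94^4)^2 ≡ 280^2 = 78400 ≡ 475 (mod 1039)
94^16 = (94^8)^2 ≡ 475^2 = 225625 ≡ 162 (mod 1039)
94^20 = 94^16 · 94^4 ≡ 162 · 280 ≡ 683 (mod 1039).

683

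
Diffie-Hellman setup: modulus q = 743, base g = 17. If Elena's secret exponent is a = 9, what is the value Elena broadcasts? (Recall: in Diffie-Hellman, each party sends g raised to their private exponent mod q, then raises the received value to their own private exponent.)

321

Public value = 17^9 mod 743.
17^1 ≡ 17 (mod 743)
17^2 = (17^1)^2 ≡ 17^2 = 289 ≡ 289 (mod 743)
17^4 = (17^2)^2 ≡ 289^2 = 83521 ≡ 305 (mod 743)
17^8 = (17^4)^2 ≡ 305^2 = 93025 ≡ 150 (mod 743)
17^9 = 17^8 · 17^1 ≡ 150 · 17 ≡ 321 (mod 743).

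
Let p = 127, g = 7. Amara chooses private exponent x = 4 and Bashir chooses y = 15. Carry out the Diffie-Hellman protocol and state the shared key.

Bashir sends B = g^y mod p = 7^15 mod 127.
7^1 ≡ 7 (mod 127)
7^2 = (7^1)^2 ≡ 7^2 = 49 ≡ 49 (mod 127)
7^4 = (7^2)^2 ≡ 49^2 = 2401 ≡ 115 (mod 127)
7^8 = (7^4)^2 ≡ 115^2 = 13225 ≡ 17 (mod 127)
7^15 = 7^8 · 7^4 · 7^2 · 7^1 ≡ 17 · 115 · 49 · 7 ≡ 5 (mod 127).
So B = 5. Amara then computes K = B^x mod p = 5^4 mod 127.
5^1 ≡ 5 (mod 127)
5^2 = (5^1)^2 ≡ 5^2 = 25 ≡ 25 (mod 127)
5^4 = (5^2)^2 ≡ 25^2 = 625 ≡ 117 (mod 127)

117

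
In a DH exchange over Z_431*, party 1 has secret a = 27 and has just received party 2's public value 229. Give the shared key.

330

Shared key K = 229^27 mod 431.
229^1 ≡ 229 (mod 431)
229^2 = (229^1)^2 ≡ 229^2 = 52441 ≡ 290 (mod 431)
229^4 = (229^2)^2 ≡ 290^2 = 84100 ≡ 55 (mod 431)
229^8 = (229^4)^2 ≡ 55^2 = 3025 ≡ 8 (mod 431)
229^16 = (229^8)^2 ≡ 8^2 = 64 ≡ 64 (mod 431)
229^27 = 229^16 · 229^8 · 229^2 · 229^1 ≡ 64 · 8 · 290 · 229 ≡ 330 (mod 431).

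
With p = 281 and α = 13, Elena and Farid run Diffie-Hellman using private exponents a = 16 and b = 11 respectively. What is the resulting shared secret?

Elena sends A = α^a mod p = 13^16 mod 281.
13^1 ≡ 13 (mod 281)
13^2 = (13^1)^2 ≡ 13^2 = 169 ≡ 169 (mod 281)
13^4 = (13^2)^2 ≡ 169^2 = 28561 ≡ 180 (mod 281)
13^8 = (13^4)^2 ≡ 180^2 = 32400 ≡ 85 (mod 281)
13^16 = (13^8)^2 ≡ 85^2 = 7225 ≡ 200 (mod 281)
So A = 200. Farid then computes K = A^b mod p = 200^11 mod 281.
200^1 ≡ 200 (mod 281)
200^2 = (200^1)^2 ≡ 200^2 = 40000 ≡ 98 (mod 281)
200^4 = (200^2)^2 ≡ 98^2 = 9604 ≡ 50 (mod 281)
200^8 = (200^4)^2 ≡ 50^2 = 2500 ≡ 252 (mod 281)
200^11 = 200^8 · 200^2 · 200^1 ≡ 252 · 98 · 200 ≡ 63 (mod 281).

63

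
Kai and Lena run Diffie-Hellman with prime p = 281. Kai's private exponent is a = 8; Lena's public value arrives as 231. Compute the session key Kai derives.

Shared key K = 231^8 mod 281.
231^1 ≡ 231 (mod 281)
231^2 = (231^1)^2 ≡ 231^2 = 53361 ≡ 252 (mod 281)
231^4 = (231^2)^2 ≡ 252^2 = 63504 ≡ 279 (mod 281)
231^8 = (231^4)^2 ≡ 279^2 = 77841 ≡ 4 (mod 281)

4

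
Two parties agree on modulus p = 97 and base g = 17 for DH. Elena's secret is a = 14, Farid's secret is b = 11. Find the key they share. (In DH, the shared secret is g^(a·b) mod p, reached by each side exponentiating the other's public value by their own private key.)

Elena sends A = g^a mod p = 17^14 mod 97.
17^1 ≡ 17 (mod 97)
17^2 = (17^1)^2 ≡ 17^2 = 289 ≡ 95 (mod 97)
17^4 = (17^2)^2 ≡ 95^2 = 9025 ≡ 4 (mod 97)
17^8 = (17^4)^2 ≡ 4^2 = 16 ≡ 16 (mod 97)
17^14 = 17^8 · 17^4 · 17^2 ≡ 16 · 4 · 95 ≡ 66 (mod 97).
So A = 66. Farid then computes K = A^b mod p = 66^11 mod 97.
66^1 ≡ 66 (mod 97)
66^2 = (66^1)^2 ≡ 66^2 = 4356 ≡ 88 (mod 97)
66^4 = (66^2)^2 ≡ 88^2 = 7744 ≡ 81 (mod 97)
66^8 = (66^4)^2 ≡ 81^2 = 6561 ≡ 62 (mod 97)
66^11 = 66^8 · 66^2 · 66^1 ≡ 62 · 88 · 66 ≡ 32 (mod 97).

32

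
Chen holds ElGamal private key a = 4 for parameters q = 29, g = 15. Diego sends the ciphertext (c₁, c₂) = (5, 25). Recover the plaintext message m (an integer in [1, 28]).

7

Shared mask s = c₁^a mod q = 5^4 mod 29.
5^1 ≡ 5 (mod 29)
5^2 = (5^1)^2 ≡ 5^2 = 25 ≡ 25 (mod 29)
5^4 = (5^2)^2 ≡ 25^2 = 625 ≡ 16 (mod 29)
So s = 16; s⁻¹ ≡ 20 (mod 29).
m = c₂ · s⁻¹ mod 29 = 25 · 20 mod 29 = 7.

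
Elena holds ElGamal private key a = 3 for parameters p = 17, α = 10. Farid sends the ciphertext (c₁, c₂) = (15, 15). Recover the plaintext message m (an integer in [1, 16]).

Shared mask s = c₁^a mod p = 15^3 mod 17.
15^1 ≡ 15 (mod 17)
15^2 = (15^1)^2 ≡ 15^2 = 225 ≡ 4 (mod 17)
15^3 = 15^2 · 15^1 ≡ 4 · 15 ≡ 9 (mod 17).
So s = 9; s⁻¹ ≡ 2 (mod 17).
m = c₂ · s⁻¹ mod 17 = 15 · 2 mod 17 = 13.

13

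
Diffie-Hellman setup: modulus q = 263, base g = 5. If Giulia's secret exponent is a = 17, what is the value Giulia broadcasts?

41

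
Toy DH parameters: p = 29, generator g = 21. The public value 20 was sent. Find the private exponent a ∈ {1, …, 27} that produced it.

Try successive powers of 21 modulo 29:
21^1 ≡ 21
21^2 ≡ 6
21^3 ≡ 10
21^4 ≡ 7
21^5 ≡ 2
21^6 ≡ 13
21^7 ≡ 12
21^8 ≡ 20
Found: a = 8.

8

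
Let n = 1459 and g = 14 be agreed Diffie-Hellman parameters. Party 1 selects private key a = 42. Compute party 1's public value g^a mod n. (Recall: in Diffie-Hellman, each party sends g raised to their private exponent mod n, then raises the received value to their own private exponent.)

468

Public value = 14^42 mod 1459.
14^1 ≡ 14 (mod 1459)
14^2 = (14^1)^2 ≡ 14^2 = 196 ≡ 196 (mod 1459)
14^4 = (14^2)^2 ≡ 196^2 = 38416 ≡ 482 (mod 1459)
14^8 = (14^4)^2 ≡ 482^2 = 232324 ≡ 343 (mod 1459)
14^16 = (14^8)^2 ≡ 343^2 = 117649 ≡ 929 (mod 1459)
14^32 = (14^16)^2 ≡ 929^2 = 863041 ≡ 772 (mod 1459)
14^42 = 14^32 · 14^8 · 14^2 ≡ 772 · 343 · 196 ≡ 468 (mod 1459).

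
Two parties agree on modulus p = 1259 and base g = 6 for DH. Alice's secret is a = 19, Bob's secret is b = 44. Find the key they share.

Bob sends B = g^b mod p = 6^44 mod 1259.
6^1 ≡ 6 (mod 1259)
6^2 = (6^1)^2 ≡ 6^2 = 36 ≡ 36 (mod 1259)
6^4 = (6^2)^2 ≡ 36^2 = 1296 ≡ 37 (mod 1259)
6^8 = (6^4)^2 ≡ 37^2 = 1369 ≡ 110 (mod 1259)
6^16 = (6^8)^2 ≡ 110^2 = 12100 ≡ 769 (mod 1259)
6^32 = (6^16)^2 ≡ 769^2 = 591361 ≡ 890 (mod 1259)
6^44 = 6^32 · 6^8 · 6^4 ≡ 890 · 110 · 37 ≡ 157 (mod 1259).
So B = 157. Alice then computes K = B^a mod p = 157^19 mod 1259.
157^1 ≡ 157 (mod 1259)
157^2 = (157^1)^2 ≡ 157^2 = 24649 ≡ 728 (mod 1259)
157^4 = (157^2)^2 ≡ 728^2 = 529984 ≡ 1204 (mod 1259)
157^8 = (157^4)^2 ≡ 1204^2 = 1449616 ≡ 507 (mod 1259)
157^16 = (157^8)^2 ≡ 507^2 = 257049 ≡ 213 (mod 1259)
157^19 = 157^16 · 157^2 · 157^1 ≡ 213 · 728 · 157 ≡ 1024 (mod 1259).

1024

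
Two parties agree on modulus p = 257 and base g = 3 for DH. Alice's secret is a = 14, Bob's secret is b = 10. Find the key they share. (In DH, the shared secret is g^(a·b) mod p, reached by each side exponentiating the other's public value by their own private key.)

35

Bob sends B = g^b mod p = 3^10 mod 257.
3^1 ≡ 3 (mod 257)
3^2 = (3^1)^2 ≡ 3^2 = 9 ≡ 9 (mod 257)
3^4 = (3^2)^2 ≡ 9^2 = 81 ≡ 81 (mod 257)
3^8 = (3^4)^2 ≡ 81^2 = 6561 ≡ 136 (mod 257)
3^10 = 3^8 · 3^2 ≡ 136 · 9 ≡ 196 (mod 257).
So B = 196. Alice then computes K = B^a mod p = 196^14 mod 257.
196^1 ≡ 196 (mod 257)
196^2 = (196^1)^2 ≡ 196^2 = 38416 ≡ 123 (mod 257)
196^4 = (196^2)^2 ≡ 123^2 = 15129 ≡ 223 (mod 257)
196^8 = (196^4)^2 ≡ 223^2 = 49729 ≡ 128 (mod 257)
196^14 = 196^8 · 196^4 · 196^2 ≡ 128 · 223 · 123 ≡ 35 (mod 257).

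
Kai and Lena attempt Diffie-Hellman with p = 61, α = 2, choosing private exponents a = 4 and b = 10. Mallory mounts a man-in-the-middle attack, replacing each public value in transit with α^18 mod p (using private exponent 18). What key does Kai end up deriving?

Kai receives Mallory's public value M = 2^18 mod 61 instead of the honest one.
2^1 ≡ 2 (mod 61)
2^2 = (2^1)^2 ≡ 2^2 = 4 ≡ 4 (mod 61)
2^4 = (2^2)^2 ≡ 4^2 = 16 ≡ 16 (mod 61)
2^8 = (2^4)^2 ≡ 16^2 = 256 ≡ 12 (mod 61)
2^16 = (2^8)^2 ≡ 12^2 = 144 ≡ 22 (mod 61)
2^18 = 2^16 · 2^2 ≡ 22 · 4 ≡ 27 (mod 61).
So M = 27. Kai computes K = M^4 mod 61.
27^1 ≡ 27 (mod 61)
27^2 = (27^1)^2 ≡ 27^2 = 729 ≡ 58 (mod 61)
27^4 = (27^2)^2 ≡ 58^2 = 3364 ≡ 9 (mod 61)

9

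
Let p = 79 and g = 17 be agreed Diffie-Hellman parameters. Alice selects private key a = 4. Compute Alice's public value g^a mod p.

18

Public value = 17^4 mod 79.
17^1 ≡ 17 (mod 79)
17^2 = (17^1)^2 ≡ 17^2 = 289 ≡ 52 (mod 79)
17^4 = (17^2)^2 ≡ 52^2 = 2704 ≡ 18 (mod 79)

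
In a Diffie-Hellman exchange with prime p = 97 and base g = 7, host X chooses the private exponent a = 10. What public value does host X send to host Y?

Public value = 7^10 mod 97.
7^1 ≡ 7 (mod 97)
7^2 = (7^1)^2 ≡ 7^2 = 49 ≡ 49 (mod 97)
7^4 = (7^2)^2 ≡ 49^2 = 2401 ≡ 73 (mod 97)
7^8 = (7^4)^2 ≡ 73^2 = 5329 ≡ 91 (mod 97)
7^10 = 7^8 · 7^2 ≡ 91 · 49 ≡ 94 (mod 97).

94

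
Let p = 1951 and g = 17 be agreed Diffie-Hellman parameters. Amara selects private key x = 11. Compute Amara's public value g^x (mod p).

14

Public value = 17^11 (mod 1951).
17^1 ≡ 17 (mod 1951)
17^2 = (17^1)^2 ≡ 17^2 = 289 ≡ 289 (mod 1951)
17^4 = (17^2)^2 ≡ 289^2 = 83521 ≡ 1579 (mod 1951)
17^8 = (17^4)^2 ≡ 1579^2 = 2493241 ≡ 1814 (mod 1951)
17^11 = 17^8 · 17^2 · 17^1 ≡ 1814 · 289 · 17 ≡ 14 (mod 1951).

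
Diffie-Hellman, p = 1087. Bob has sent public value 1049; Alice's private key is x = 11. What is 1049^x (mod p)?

983

Shared key K = 1049^11 mod 1087.
1049^1 ≡ 1049 (mod 1087)
1049^2 = (1049^1)^2 ≡ 1049^2 = 1100401 ≡ 357 (mod 1087)
1049^4 = (1049^2)^2 ≡ 357^2 = 127449 ≡ 270 (mod 1087)
1049^8 = (1049^4)^2 ≡ 270^2 = 72900 ≡ 71 (mod 1087)
1049^11 = 1049^8 · 1049^2 · 1049^1 ≡ 71 · 357 · 1049 ≡ 983 (mod 1087).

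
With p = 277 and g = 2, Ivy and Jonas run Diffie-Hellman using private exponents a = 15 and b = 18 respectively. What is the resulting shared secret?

13

Ivy sends A = g^a mod p = 2^15 mod 277.
2^1 ≡ 2 (mod 277)
2^2 = (2^1)^2 ≡ 2^2 = 4 ≡ 4 (mod 277)
2^4 = (2^2)^2 ≡ 4^2 = 16 ≡ 16 (mod 277)
2^8 = (2^4)^2 ≡ 16^2 = 256 ≡ 256 (mod 277)
2^15 = 2^8 · 2^4 · 2^2 · 2^1 ≡ 256 · 16 · 4 · 2 ≡ 82 (mod 277).
So A = 82. Jonas then computes K = A^b mod p = 82^18 mod 277.
82^1 ≡ 82 (mod 277)
82^2 = (82^1)^2 ≡ 82^2 = 6724 ≡ 76 (mod 277)
82^4 = (82^2)^2 ≡ 76^2 = 5776 ≡ 236 (mod 277)
82^8 = (82^4)^2 ≡ 236^2 = 55696 ≡ 19 (mod 277)
82^16 = (82^8)^2 ≡ 19^2 = 361 ≡ 84 (mod 277)
82^18 = 82^16 · 82^2 ≡ 84 · 76 ≡ 13 (mod 277).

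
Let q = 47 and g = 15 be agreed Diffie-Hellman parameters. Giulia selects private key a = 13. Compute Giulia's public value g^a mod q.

44

Public value = 15^13 mod 47.
15^1 ≡ 15 (mod 47)
15^2 = (15^1)^2 ≡ 15^2 = 225 ≡ 37 (mod 47)
15^4 = (15^2)^2 ≡ 37^2 = 1369 ≡ 6 (mod 47)
15^8 = (15^4)^2 ≡ 6^2 = 36 ≡ 36 (mod 47)
15^13 = 15^8 · 15^4 · 15^1 ≡ 36 · 6 · 15 ≡ 44 (mod 47).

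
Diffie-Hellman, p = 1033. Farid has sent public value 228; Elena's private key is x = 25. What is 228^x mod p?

Shared key K = 228^25 mod 1033.
228^1 ≡ 228 (mod 1033)
228^2 = (228^1)^2 ≡ 228^2 = 51984 ≡ 334 (mod 1033)
228^4 = (228^2)^2 ≡ 334^2 = 111556 ≡ 1025 (mod 1033)
228^8 = (228^4)^2 ≡ 1025^2 = 1050625 ≡ 64 (mod 1033)
228^16 = (228^8)^2 ≡ 64^2 = 4096 ≡ 997 (mod 1033)
228^25 = 228^16 · 228^8 · 228^1 ≡ 997 · 64 · 228 ≡ 485 (mod 1033).

485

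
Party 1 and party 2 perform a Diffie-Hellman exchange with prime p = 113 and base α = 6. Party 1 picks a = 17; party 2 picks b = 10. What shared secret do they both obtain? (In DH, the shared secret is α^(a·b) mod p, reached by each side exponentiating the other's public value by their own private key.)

Party 1 sends A = α^a mod p = 6^17 mod 113.
6^1 ≡ 6 (mod 113)
6^2 = (6^1)^2 ≡ 6^2 = 36 ≡ 36 (mod 113)
6^4 = (6^2)^2 ≡ 36^2 = 1296 ≡ 53 (mod 113)
6^8 = (6^4)^2 ≡ 53^2 = 2809 ≡ 97 (mod 113)
6^16 = (6^8)^2 ≡ 97^2 = 9409 ≡ 30 (mod 113)
6^17 = 6^16 · 6^1 ≡ 30 · 6 ≡ 67 (mod 113).
So A = 67. Party 2 then computes K = A^b mod p = 67^10 mod 113.
67^1 ≡ 67 (mod 113)
67^2 = (67^1)^2 ≡ 67^2 = 4489 ≡ 82 (mod 113)
67^4 = (67^2)^2 ≡ 82^2 = 6724 ≡ 57 (mod 113)
67^8 = (67^4)^2 ≡ 57^2 = 3249 ≡ 85 (mod 113)
67^10 = 67^8 · 67^2 ≡ 85 · 82 ≡ 77 (mod 113).

77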